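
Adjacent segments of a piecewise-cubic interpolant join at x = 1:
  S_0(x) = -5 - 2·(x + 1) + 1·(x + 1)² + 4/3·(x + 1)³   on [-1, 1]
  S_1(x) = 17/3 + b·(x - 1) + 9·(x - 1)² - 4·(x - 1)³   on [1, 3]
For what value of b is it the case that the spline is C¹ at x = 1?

18

S_0'(x) = -2 + 2·(x + 1) + 4·(x + 1)², so S_0'(1) = 18. On the right, S_1'(1) = b, so b = 18.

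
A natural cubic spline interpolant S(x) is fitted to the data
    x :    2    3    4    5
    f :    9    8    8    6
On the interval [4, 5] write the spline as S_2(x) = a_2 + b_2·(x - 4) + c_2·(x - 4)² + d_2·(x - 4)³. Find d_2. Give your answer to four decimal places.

Put m_i = S'' at the i-th knot. Here h = (1, 1, 1) and Δ = (-1, 0, -2), so the interior equations h_(i-1)·m_(i-1) + 2(h_(i-1)+h_i)·m_i + h_i·m_(i+1) = 6(Δ_i − Δ_(i-1)) read
  1·m_0 + 4·m_1 + 1·m_2 = 6(Δ_1 - Δ_0) = 6
  1·m_1 + 4·m_2 + 1·m_3 = 6(Δ_2 - Δ_1) = -12
Natural end conditions: m_0 = m_3 = 0.
Hence m_0 = 0, m_1 = 12/5, m_2 = -18/5, m_3 = 0.
On [4, 5], with S_2(x) = a_2 + b_2·(x - 4) + c_2·(x - 4)² + d_2·(x - 4)³: c_2 = m_2/2 = -9/5, d_2 = (m_3 - m_2)/(6h_2) = 3/5, b_2 = Δ_2 - h_2(2m_2 + m_3)/6 = -4/5.

0.6000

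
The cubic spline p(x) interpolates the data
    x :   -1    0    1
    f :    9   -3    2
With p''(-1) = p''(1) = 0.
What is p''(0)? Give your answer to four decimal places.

Write m_i for p''(x_i). With h_i = 1, 1 and divided differences Δ_i = -12, 5, the continuity of p' gives the tridiagonal system
  1·m_0 + 4·m_1 + 1·m_2 = 6(Δ_1 - Δ_0) = 102
Natural end conditions: m_0 = m_2 = 0.
Forward elimination and back-substitution give m_0 = 0, m_1 = 51/2, m_2 = 0.

25.5000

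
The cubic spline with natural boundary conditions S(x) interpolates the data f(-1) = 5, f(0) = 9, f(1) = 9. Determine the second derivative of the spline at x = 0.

Put m_i = S'' at the i-th knot. Here h = (1, 1) and Δ = (4, 0), so the interior equations h_(i-1)·m_(i-1) + 2(h_(i-1)+h_i)·m_i + h_i·m_(i+1) = 6(Δ_i − Δ_(i-1)) read
  1·m_0 + 4·m_1 + 1·m_2 = 6(Δ_1 - Δ_0) = -24
Natural end conditions: m_0 = m_2 = 0.
Hence m_0 = 0, m_1 = -6, m_2 = 0.

-6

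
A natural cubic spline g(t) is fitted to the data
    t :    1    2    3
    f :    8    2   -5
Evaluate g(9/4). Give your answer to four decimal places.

Let M_i = g''(x_i). Step sizes h_i = 1, 1; slopes of the chords Δ_i = (y_(i+1) - y_i)/h_i = -6, -7.
  1·M_0 + 4·M_1 + 1·M_2 = 6(Δ_1 - Δ_0) = -6
Natural end conditions: M_0 = M_2 = 0.
Solving the tridiagonal system: M_0 = 0, M_1 = -3/2, M_2 = 0.
On [2, 3], g(t) = 2 - 13/2·(t - 2) - 3/4·(t - 2)² + 1/4·(t - 2)³.
With (t - 2) = 1/4: g(9/4) = 85/256.

0.3320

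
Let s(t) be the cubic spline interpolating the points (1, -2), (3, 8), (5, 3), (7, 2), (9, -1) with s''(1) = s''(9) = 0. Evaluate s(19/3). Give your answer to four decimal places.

2.0384

With m_i denoting the second derivative at x_i, h_i = 2, 2, 2, 2, and Δ_i = (y_(i+1) − y_i)/h_i = 5, -5/2, -1/2, -3/2:
  2·m_0 + 8·m_1 + 2·m_2 = 6(Δ_1 - Δ_0) = -45
  2·m_1 + 8·m_2 + 2·m_3 = 6(Δ_2 - Δ_1) = 12
  2·m_2 + 8·m_3 + 2·m_4 = 6(Δ_3 - Δ_2) = -6
Natural end conditions: m_0 = m_4 = 0.
Hence m_0 = 0, m_1 = -729/112, m_2 = 99/28, m_3 = -183/112, m_4 = 0.
On [5, 7], s(t) = 3 - 37/16·(t - 5) + 99/56·(t - 5)² - 193/448·(t - 5)³.
With (t - 5) = 4/3: s(19/3) = 1541/756.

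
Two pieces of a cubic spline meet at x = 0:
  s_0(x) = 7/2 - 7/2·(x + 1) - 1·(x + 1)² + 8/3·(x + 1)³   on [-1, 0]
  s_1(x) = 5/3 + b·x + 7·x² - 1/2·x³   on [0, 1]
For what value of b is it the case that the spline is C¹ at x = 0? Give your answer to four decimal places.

2.5000

s_0'(x) = -7/2 - 2·(x + 1) + 8·(x + 1)², so s_0'(0) = 5/2. On the right, s_1'(0) = b, so b = 5/2.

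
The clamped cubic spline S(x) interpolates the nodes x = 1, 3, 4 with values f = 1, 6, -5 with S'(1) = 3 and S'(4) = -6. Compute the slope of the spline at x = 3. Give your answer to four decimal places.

Write M_i for S''(x_i). With h_i = 2, 1 and divided differences Δ_i = 5/2, -11, the continuity of S' gives the tridiagonal system
  2·M_0 + 6·M_1 + 1·M_2 = 6(Δ_1 - Δ_0) = -81
Clamped end conditions give two more equations: 2h_0·M_0 + h_0·M_1 = 6(Δ_0 - S'(1)) = -3 and h_1·M_1 + 2h_1·M_2 = 6(S'(4) - Δ_1) = 30.
Solving: M_0 = 39/4, M_1 = -21, M_2 = 51/2.
On [3, 4], S'(x) = b_1 + 2c_1·(x - 3) + 3d_1·(x - 3)² with b_1 = Δ_1 - h_1(2M_1 + M_2)/6 = -33/4, c_1 = M_1/2 = -21/2, d_1 = (M_2 - M_1)/(6h_1) = 31/4. So S'(3) = -33/4.

-8.2500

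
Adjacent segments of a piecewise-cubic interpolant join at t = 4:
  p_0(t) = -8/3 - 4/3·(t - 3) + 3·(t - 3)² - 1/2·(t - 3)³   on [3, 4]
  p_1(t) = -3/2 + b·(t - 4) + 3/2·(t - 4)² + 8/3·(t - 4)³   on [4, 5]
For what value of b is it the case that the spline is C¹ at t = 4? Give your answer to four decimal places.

p_0'(t) = -4/3 + 6·(t - 3) - 3/2·(t - 3)², so p_0'(4) = 19/6. On the right, p_1'(4) = b, so b = 19/6.

3.1667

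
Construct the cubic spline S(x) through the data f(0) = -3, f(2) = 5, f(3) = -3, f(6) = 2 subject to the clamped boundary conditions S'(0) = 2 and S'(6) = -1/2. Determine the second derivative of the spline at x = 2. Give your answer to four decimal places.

-18.1429

With m_i denoting the second derivative at x_i, h_i = 2, 1, 3, and Δ_i = (y_(i+1) − y_i)/h_i = 4, -8, 5/3:
  2·m_0 + 6·m_1 + 1·m_2 = 6(Δ_1 - Δ_0) = -72
  1·m_1 + 8·m_2 + 3·m_3 = 6(Δ_2 - Δ_1) = 58
Clamped end conditions give two more equations: 2h_0·m_0 + h_0·m_1 = 6(Δ_0 - S'(0)) = 12 and h_2·m_2 + 2h_2·m_3 = 6(S'(6) - Δ_2) = -13.
Forward elimination and back-substitution give m_0 = 169/14, m_1 = -127/7, m_2 = 89/7, m_3 = -179/21.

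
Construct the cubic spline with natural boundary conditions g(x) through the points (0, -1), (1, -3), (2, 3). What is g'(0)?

-4

Put M_i = g'' at the i-th knot. Here h = (1, 1) and Δ = (-2, 6), so the interior equations h_(i-1)·M_(i-1) + 2(h_(i-1)+h_i)·M_i + h_i·M_(i+1) = 6(Δ_i − Δ_(i-1)) read
  1·M_0 + 4·M_1 + 1·M_2 = 6(Δ_1 - Δ_0) = 48
Natural end conditions: M_0 = M_2 = 0.
Solving the tridiagonal system: M_0 = 0, M_1 = 12, M_2 = 0.
On [0, 1], g'(x) = b_0 + 2c_0·x + 3d_0·x² with b_0 = Δ_0 - h_0(2M_0 + M_1)/6 = -4, c_0 = M_0/2 = 0, d_0 = (M_1 - M_0)/(6h_0) = 2. So g'(0) = -4.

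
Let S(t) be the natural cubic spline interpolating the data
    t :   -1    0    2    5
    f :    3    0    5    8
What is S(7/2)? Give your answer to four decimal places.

7.7054

Write M_i for S''(x_i). With h_i = 1, 2, 3 and divided differences Δ_i = -3, 5/2, 1, the continuity of S' gives the tridiagonal system
  1·M_0 + 6·M_1 + 2·M_2 = 6(Δ_1 - Δ_0) = 33
  2·M_1 + 10·M_2 + 3·M_3 = 6(Δ_2 - Δ_1) = -9
Natural end conditions: M_0 = M_3 = 0.
Solving: M_0 = 0, M_1 = 87/14, M_2 = -15/7, M_3 = 0.
On [2, 5], S(t) = 5 + 22/7·(t - 2) - 15/14·(t - 2)² + 5/42·(t - 2)³.
With (t - 2) = 3/2: S(7/2) = 863/112.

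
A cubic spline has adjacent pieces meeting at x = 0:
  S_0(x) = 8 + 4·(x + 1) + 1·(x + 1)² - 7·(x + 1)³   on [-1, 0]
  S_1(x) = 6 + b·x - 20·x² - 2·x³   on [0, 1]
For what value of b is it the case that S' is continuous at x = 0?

-15

S_0'(x) = 4 + 2·(x + 1) - 21·(x + 1)², so S_0'(0) = -15. On the right, S_1'(0) = b, so b = -15.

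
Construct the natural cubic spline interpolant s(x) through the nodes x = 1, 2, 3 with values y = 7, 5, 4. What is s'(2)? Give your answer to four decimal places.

Write M_i for s''(x_i). With h_i = 1, 1 and divided differences Δ_i = -2, -1, the continuity of s' gives the tridiagonal system
  1·M_0 + 4·M_1 + 1·M_2 = 6(Δ_1 - Δ_0) = 6
Natural end conditions: M_0 = M_2 = 0.
Forward elimination and back-substitution give M_0 = 0, M_1 = 3/2, M_2 = 0.
On [2, 3], s'(x) = b_1 + 2c_1·(x - 2) + 3d_1·(x - 2)² with b_1 = Δ_1 - h_1(2M_1 + M_2)/6 = -3/2, c_1 = M_1/2 = 3/4, d_1 = (M_2 - M_1)/(6h_1) = -1/4. So s'(2) = -3/2.

-1.5000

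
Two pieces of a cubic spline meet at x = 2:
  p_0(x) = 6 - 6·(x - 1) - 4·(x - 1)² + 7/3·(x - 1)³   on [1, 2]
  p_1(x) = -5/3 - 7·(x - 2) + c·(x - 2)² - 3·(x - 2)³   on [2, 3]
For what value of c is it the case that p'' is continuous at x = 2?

3

p_0''(x) = -8 + 14·(x - 1), so p_0''(2) = 6. On the right, p_1''(2) = 2c, so c = 3.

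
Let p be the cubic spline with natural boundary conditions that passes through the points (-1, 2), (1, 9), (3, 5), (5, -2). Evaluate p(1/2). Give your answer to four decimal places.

Put σ_i = p'' at the i-th knot. Here h = (2, 2, 2) and Δ = (7/2, -2, -7/2), so the interior equations h_(i-1)·σ_(i-1) + 2(h_(i-1)+h_i)·σ_i + h_i·σ_(i+1) = 6(Δ_i − Δ_(i-1)) read
  2·σ_0 + 8·σ_1 + 2·σ_2 = 6(Δ_1 - Δ_0) = -33
  2·σ_1 + 8·σ_2 + 2·σ_3 = 6(Δ_2 - Δ_1) = -9
Natural end conditions: σ_0 = σ_3 = 0.
Solving the tridiagonal system: σ_0 = 0, σ_1 = -41/10, σ_2 = -1/10, σ_3 = 0.
On [-1, 1], p(x) = 2 + 73/15·(x + 1) + 0·(x + 1)² - 41/120·(x + 1)³.
With (x + 1) = 3/2: p(1/2) = 2607/320.

8.1469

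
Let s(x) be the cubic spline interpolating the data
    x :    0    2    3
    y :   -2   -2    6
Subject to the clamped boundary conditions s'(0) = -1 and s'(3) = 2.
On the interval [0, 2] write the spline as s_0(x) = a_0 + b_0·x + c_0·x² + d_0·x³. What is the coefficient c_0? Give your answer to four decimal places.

With σ_i denoting the second derivative at x_i, h_i = 2, 1, and Δ_i = (y_(i+1) − y_i)/h_i = 0, 8:
  2·σ_0 + 6·σ_1 + 1·σ_2 = 6(Δ_1 - Δ_0) = 48
Clamped end conditions give two more equations: 2h_0·σ_0 + h_0·σ_1 = 6(Δ_0 - s'(0)) = 6 and h_1·σ_1 + 2h_1·σ_2 = 6(s'(3) - Δ_1) = -36.
Solving the tridiagonal system: σ_0 = -11/2, σ_1 = 14, σ_2 = -25.
On [0, 2], with s_0(x) = a_0 + b_0·x + c_0·x² + d_0·x³: c_0 = σ_0/2 = -11/4, d_0 = (σ_1 - σ_0)/(6h_0) = 13/8, b_0 = Δ_0 - h_0(2σ_0 + σ_1)/6 = -1.

-2.7500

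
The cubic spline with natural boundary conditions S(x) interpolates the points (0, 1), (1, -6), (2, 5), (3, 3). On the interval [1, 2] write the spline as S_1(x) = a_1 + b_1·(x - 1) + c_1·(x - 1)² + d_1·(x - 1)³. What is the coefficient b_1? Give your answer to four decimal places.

Let m_i = S''(x_i). Step sizes h_i = 1, 1, 1; slopes of the chords Δ_i = (y_(i+1) - y_i)/h_i = -7, 11, -2.
  1·m_0 + 4·m_1 + 1·m_2 = 6(Δ_1 - Δ_0) = 108
  1·m_1 + 4·m_2 + 1·m_3 = 6(Δ_2 - Δ_1) = -78
Natural end conditions: m_0 = m_3 = 0.
Hence m_0 = 0, m_1 = 34, m_2 = -28, m_3 = 0.
On [1, 2], with S_1(x) = a_1 + b_1·(x - 1) + c_1·(x - 1)² + d_1·(x - 1)³: c_1 = m_1/2 = 17, d_1 = (m_2 - m_1)/(6h_1) = -31/3, b_1 = Δ_1 - h_1(2m_1 + m_2)/6 = 13/3.

4.3333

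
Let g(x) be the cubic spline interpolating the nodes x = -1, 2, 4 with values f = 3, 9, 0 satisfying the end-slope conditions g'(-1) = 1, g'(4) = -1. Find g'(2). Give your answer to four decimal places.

-2.7500

With σ_i denoting the second derivative at x_i, h_i = 3, 2, and Δ_i = (y_(i+1) − y_i)/h_i = 2, -9/2:
  3·σ_0 + 10·σ_1 + 2·σ_2 = 6(Δ_1 - Δ_0) = -39
Clamped end conditions give two more equations: 2h_0·σ_0 + h_0·σ_1 = 6(Δ_0 - g'(-1)) = 6 and h_1·σ_1 + 2h_1·σ_2 = 6(g'(4) - Δ_1) = 21.
Hence σ_0 = 9/2, σ_1 = -7, σ_2 = 35/4.
On [2, 4], g'(x) = b_1 + 2c_1·(x - 2) + 3d_1·(x - 2)² with b_1 = Δ_1 - h_1(2σ_1 + σ_2)/6 = -11/4, c_1 = σ_1/2 = -7/2, d_1 = (σ_2 - σ_1)/(6h_1) = 21/16. So g'(2) = -11/4.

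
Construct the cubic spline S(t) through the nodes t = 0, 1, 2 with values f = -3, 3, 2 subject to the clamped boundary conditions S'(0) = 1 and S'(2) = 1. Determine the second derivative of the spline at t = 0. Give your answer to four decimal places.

Let M_i = S''(x_i). Step sizes h_i = 1, 1; slopes of the chords Δ_i = (y_(i+1) - y_i)/h_i = 6, -1.
  1·M_0 + 4·M_1 + 1·M_2 = 6(Δ_1 - Δ_0) = -42
Clamped end conditions give two more equations: 2h_0·M_0 + h_0·M_1 = 6(Δ_0 - S'(0)) = 30 and h_1·M_1 + 2h_1·M_2 = 6(S'(2) - Δ_1) = 12.
Forward elimination and back-substitution give M_0 = 51/2, M_1 = -21, M_2 = 33/2.

25.5000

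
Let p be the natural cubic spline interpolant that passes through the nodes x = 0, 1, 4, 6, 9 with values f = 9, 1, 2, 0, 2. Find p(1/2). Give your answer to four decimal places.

4.5299

Let σ_i = p''(x_i). Step sizes h_i = 1, 3, 2, 3; slopes of the chords Δ_i = (y_(i+1) - y_i)/h_i = -8, 1/3, -1, 2/3.
  1·σ_0 + 8·σ_1 + 3·σ_2 = 6(Δ_1 - Δ_0) = 50
  3·σ_1 + 10·σ_2 + 2·σ_3 = 6(Δ_2 - Δ_1) = -8
  2·σ_2 + 10·σ_3 + 3·σ_4 = 6(Δ_3 - Δ_2) = 10
Natural end conditions: σ_0 = σ_4 = 0.
Solving the tridiagonal system: σ_0 = 0, σ_1 = 850/113, σ_2 = -1150/339, σ_3 = 569/339, σ_4 = 0.
On [0, 1], p(x) = 9 - 3137/339·x + 0·x² + 425/339·x³.
With x = 1/2: p(1/2) = 4095/904.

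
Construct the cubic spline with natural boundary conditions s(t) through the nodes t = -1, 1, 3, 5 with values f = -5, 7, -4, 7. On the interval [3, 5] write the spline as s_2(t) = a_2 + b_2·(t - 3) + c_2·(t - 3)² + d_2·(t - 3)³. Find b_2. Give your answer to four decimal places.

Put m_i = s'' at the i-th knot. Here h = (2, 2, 2) and Δ = (6, -11/2, 11/2), so the interior equations h_(i-1)·m_(i-1) + 2(h_(i-1)+h_i)·m_i + h_i·m_(i+1) = 6(Δ_i − Δ_(i-1)) read
  2·m_0 + 8·m_1 + 2·m_2 = 6(Δ_1 - Δ_0) = -69
  2·m_1 + 8·m_2 + 2·m_3 = 6(Δ_2 - Δ_1) = 66
Natural end conditions: m_0 = m_3 = 0.
Solving: m_0 = 0, m_1 = -57/5, m_2 = 111/10, m_3 = 0.
On [3, 5], with s_2(t) = a_2 + b_2·(t - 3) + c_2·(t - 3)² + d_2·(t - 3)³: c_2 = m_2/2 = 111/20, d_2 = (m_3 - m_2)/(6h_2) = -37/40, b_2 = Δ_2 - h_2(2m_2 + m_3)/6 = -19/10.

-1.9000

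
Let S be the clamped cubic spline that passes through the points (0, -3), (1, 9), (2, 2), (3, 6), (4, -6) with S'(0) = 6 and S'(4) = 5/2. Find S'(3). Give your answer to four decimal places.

-6.2946

Put σ_i = S'' at the i-th knot. Here h = (1, 1, 1, 1) and Δ = (12, -7, 4, -12), so the interior equations h_(i-1)·σ_(i-1) + 2(h_(i-1)+h_i)·σ_i + h_i·σ_(i+1) = 6(Δ_i − Δ_(i-1)) read
  1·σ_0 + 4·σ_1 + 1·σ_2 = 6(Δ_1 - Δ_0) = -114
  1·σ_1 + 4·σ_2 + 1·σ_3 = 6(Δ_2 - Δ_1) = 66
  1·σ_2 + 4·σ_3 + 1·σ_4 = 6(Δ_3 - Δ_2) = -96
Clamped end conditions give two more equations: 2h_0·σ_0 + h_0·σ_1 = 6(Δ_0 - S'(0)) = 36 and h_3·σ_3 + 2h_3·σ_4 = 6(S'(4) - Δ_3) = 87.
Hence σ_0 = 2399/56, σ_1 = -1391/28, σ_2 = 335/8, σ_3 = -1451/28, σ_4 = 3887/56.
On [3, 4], S'(x) = b_3 + 2c_3·(x - 3) + 3d_3·(x - 3)² with b_3 = Δ_3 - h_3(2σ_3 + σ_4)/6 = -705/112, c_3 = σ_3/2 = -1451/56, d_3 = (σ_4 - σ_3)/(6h_3) = 2263/112. So S'(3) = -705/112.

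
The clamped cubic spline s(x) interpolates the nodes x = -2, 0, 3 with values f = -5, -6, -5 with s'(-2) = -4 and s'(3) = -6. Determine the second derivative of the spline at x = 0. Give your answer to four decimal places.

1.8000

With m_i denoting the second derivative at x_i, h_i = 2, 3, and Δ_i = (y_(i+1) − y_i)/h_i = -1/2, 1/3:
  2·m_0 + 10·m_1 + 3·m_2 = 6(Δ_1 - Δ_0) = 5
Clamped end conditions give two more equations: 2h_0·m_0 + h_0·m_1 = 6(Δ_0 - s'(-2)) = 21 and h_1·m_1 + 2h_1·m_2 = 6(s'(3) - Δ_1) = -38.
Solving the tridiagonal system: m_0 = 87/20, m_1 = 9/5, m_2 = -217/30.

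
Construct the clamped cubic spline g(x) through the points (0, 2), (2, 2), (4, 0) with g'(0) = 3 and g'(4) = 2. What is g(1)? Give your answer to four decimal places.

3.2500

Write M_i for g''(x_i). With h_i = 2, 2 and divided differences Δ_i = 0, -1, the continuity of g' gives the tridiagonal system
  2·M_0 + 8·M_1 + 2·M_2 = 6(Δ_1 - Δ_0) = -6
Clamped end conditions give two more equations: 2h_0·M_0 + h_0·M_1 = 6(Δ_0 - g'(0)) = -18 and h_1·M_1 + 2h_1·M_2 = 6(g'(4) - Δ_1) = 18.
Solving the tridiagonal system: M_0 = -4, M_1 = -1, M_2 = 5.
On [0, 2], g(x) = 2 + 3·x - 2·x² + 1/4·x³.
With x = 1: g(1) = 13/4.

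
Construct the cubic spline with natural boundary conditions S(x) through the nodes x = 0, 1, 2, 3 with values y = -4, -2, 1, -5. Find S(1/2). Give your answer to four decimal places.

With m_i denoting the second derivative at x_i, h_i = 1, 1, 1, and Δ_i = (y_(i+1) − y_i)/h_i = 2, 3, -6:
  1·m_0 + 4·m_1 + 1·m_2 = 6(Δ_1 - Δ_0) = 6
  1·m_1 + 4·m_2 + 1·m_3 = 6(Δ_2 - Δ_1) = -54
Natural end conditions: m_0 = m_3 = 0.
Solving: m_0 = 0, m_1 = 26/5, m_2 = -74/5, m_3 = 0.
On [0, 1], S(x) = -4 + 17/15·x + 0·x² + 13/15·x³.
With x = 1/2: S(1/2) = -133/40.

-3.3250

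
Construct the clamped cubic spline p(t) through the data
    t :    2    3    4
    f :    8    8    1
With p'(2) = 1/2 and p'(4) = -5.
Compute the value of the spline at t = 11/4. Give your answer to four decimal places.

8.6035

Let M_i = p''(x_i). Step sizes h_i = 1, 1; slopes of the chords Δ_i = (y_(i+1) - y_i)/h_i = 0, -7.
  1·M_0 + 4·M_1 + 1·M_2 = 6(Δ_1 - Δ_0) = -42
Clamped end conditions give two more equations: 2h_0·M_0 + h_0·M_1 = 6(Δ_0 - p'(2)) = -3 and h_1·M_1 + 2h_1·M_2 = 6(p'(4) - Δ_1) = 12.
Solving: M_0 = 25/4, M_1 = -31/2, M_2 = 55/4.
On [2, 3], p(t) = 8 + 1/2·(t - 2) + 25/8·(t - 2)² - 29/8·(t - 2)³.
With (t - 2) = 3/4: p(11/4) = 4405/512.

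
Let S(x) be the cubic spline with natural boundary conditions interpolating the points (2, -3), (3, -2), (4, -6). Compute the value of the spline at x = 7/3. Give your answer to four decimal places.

With M_i denoting the second derivative at x_i, h_i = 1, 1, and Δ_i = (y_(i+1) − y_i)/h_i = 1, -4:
  1·M_0 + 4·M_1 + 1·M_2 = 6(Δ_1 - Δ_0) = -30
Natural end conditions: M_0 = M_2 = 0.
Solving the tridiagonal system: M_0 = 0, M_1 = -15/2, M_2 = 0.
On [2, 3], S(x) = -3 + 9/4·(x - 2) + 0·(x - 2)² - 5/4·(x - 2)³.
With (x - 2) = 1/3: S(7/3) = -62/27.

-2.2963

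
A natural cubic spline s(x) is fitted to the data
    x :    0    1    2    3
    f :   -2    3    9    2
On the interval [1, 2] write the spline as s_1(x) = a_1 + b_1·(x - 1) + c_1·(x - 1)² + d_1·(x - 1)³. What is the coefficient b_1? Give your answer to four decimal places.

Put σ_i = s'' at the i-th knot. Here h = (1, 1, 1) and Δ = (5, 6, -7), so the interior equations h_(i-1)·σ_(i-1) + 2(h_(i-1)+h_i)·σ_i + h_i·σ_(i+1) = 6(Δ_i − Δ_(i-1)) read
  1·σ_0 + 4·σ_1 + 1·σ_2 = 6(Δ_1 - Δ_0) = 6
  1·σ_1 + 4·σ_2 + 1·σ_3 = 6(Δ_2 - Δ_1) = -78
Natural end conditions: σ_0 = σ_3 = 0.
Hence σ_0 = 0, σ_1 = 34/5, σ_2 = -106/5, σ_3 = 0.
On [1, 2], with s_1(x) = a_1 + b_1·(x - 1) + c_1·(x - 1)² + d_1·(x - 1)³: c_1 = σ_1/2 = 17/5, d_1 = (σ_2 - σ_1)/(6h_1) = -14/3, b_1 = Δ_1 - h_1(2σ_1 + σ_2)/6 = 109/15.

7.2667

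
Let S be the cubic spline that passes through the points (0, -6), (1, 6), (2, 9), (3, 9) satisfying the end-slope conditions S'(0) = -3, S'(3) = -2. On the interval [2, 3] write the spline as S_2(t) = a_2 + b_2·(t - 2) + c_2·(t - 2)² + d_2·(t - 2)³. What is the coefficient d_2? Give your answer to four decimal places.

-2.2667

Let M_i = S''(x_i). Step sizes h_i = 1, 1, 1; slopes of the chords Δ_i = (y_(i+1) - y_i)/h_i = 12, 3, 0.
  1·M_0 + 4·M_1 + 1·M_2 = 6(Δ_1 - Δ_0) = -54
  1·M_1 + 4·M_2 + 1·M_3 = 6(Δ_2 - Δ_1) = -18
Clamped end conditions give two more equations: 2h_0·M_0 + h_0·M_1 = 6(Δ_0 - S'(0)) = 90 and h_2·M_2 + 2h_2·M_3 = 6(S'(3) - Δ_2) = -12.
Forward elimination and back-substitution give M_0 = 898/15, M_1 = -446/15, M_2 = 76/15, M_3 = -128/15.
On [2, 3], with S_2(t) = a_2 + b_2·(t - 2) + c_2·(t - 2)² + d_2·(t - 2)³: c_2 = M_2/2 = 38/15, d_2 = (M_3 - M_2)/(6h_2) = -34/15, b_2 = Δ_2 - h_2(2M_2 + M_3)/6 = -4/15.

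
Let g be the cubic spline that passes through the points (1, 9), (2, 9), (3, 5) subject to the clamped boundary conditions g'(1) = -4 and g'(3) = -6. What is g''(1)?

Write m_i for g''(x_i). With h_i = 1, 1 and divided differences Δ_i = 0, -4, the continuity of g' gives the tridiagonal system
  1·m_0 + 4·m_1 + 1·m_2 = 6(Δ_1 - Δ_0) = -24
Clamped end conditions give two more equations: 2h_0·m_0 + h_0·m_1 = 6(Δ_0 - g'(1)) = 24 and h_1·m_1 + 2h_1·m_2 = 6(g'(3) - Δ_1) = -12.
Hence m_0 = 17, m_1 = -10, m_2 = -1.

17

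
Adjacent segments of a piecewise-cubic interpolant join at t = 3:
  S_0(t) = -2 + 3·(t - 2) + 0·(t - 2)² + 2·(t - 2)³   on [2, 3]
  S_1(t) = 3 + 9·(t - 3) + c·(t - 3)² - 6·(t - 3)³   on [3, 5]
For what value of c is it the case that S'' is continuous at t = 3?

S_0''(t) = 0 + 12·(t - 2), so S_0''(3) = 12. On the right, S_1''(3) = 2c, so c = 6.

6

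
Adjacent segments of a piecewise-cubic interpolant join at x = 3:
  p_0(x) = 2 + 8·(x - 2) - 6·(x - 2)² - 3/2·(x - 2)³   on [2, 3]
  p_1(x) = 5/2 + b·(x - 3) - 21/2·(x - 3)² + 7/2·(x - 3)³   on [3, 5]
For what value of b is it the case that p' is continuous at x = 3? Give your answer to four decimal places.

-8.5000

p_0'(x) = 8 - 12·(x - 2) - 9/2·(x - 2)², so p_0'(3) = -17/2. On the right, p_1'(3) = b, so b = -17/2.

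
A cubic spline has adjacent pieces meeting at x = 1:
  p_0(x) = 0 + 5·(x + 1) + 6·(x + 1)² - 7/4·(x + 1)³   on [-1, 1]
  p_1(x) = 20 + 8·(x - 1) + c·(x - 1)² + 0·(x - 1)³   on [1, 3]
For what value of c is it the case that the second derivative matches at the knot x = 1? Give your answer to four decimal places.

-4.5000

p_0''(x) = 12 - 21/2·(x + 1), so p_0''(1) = -9. On the right, p_1''(1) = 2c, so c = -9/2.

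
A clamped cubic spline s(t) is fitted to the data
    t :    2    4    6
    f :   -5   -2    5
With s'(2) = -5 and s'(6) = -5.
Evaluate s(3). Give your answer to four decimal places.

Put M_i = s'' at the i-th knot. Here h = (2, 2) and Δ = (3/2, 7/2), so the interior equations h_(i-1)·M_(i-1) + 2(h_(i-1)+h_i)·M_i + h_i·M_(i+1) = 6(Δ_i − Δ_(i-1)) read
  2·M_0 + 8·M_1 + 2·M_2 = 6(Δ_1 - Δ_0) = 12
Clamped end conditions give two more equations: 2h_0·M_0 + h_0·M_1 = 6(Δ_0 - s'(2)) = 39 and h_1·M_1 + 2h_1·M_2 = 6(s'(6) - Δ_1) = -51.
Solving the tridiagonal system: M_0 = 33/4, M_1 = 3, M_2 = -57/4.
On [2, 4], s(t) = -5 - 5·(t - 2) + 33/8·(t - 2)² - 7/16·(t - 2)³.
With (t - 2) = 1: s(3) = -101/16.

-6.3125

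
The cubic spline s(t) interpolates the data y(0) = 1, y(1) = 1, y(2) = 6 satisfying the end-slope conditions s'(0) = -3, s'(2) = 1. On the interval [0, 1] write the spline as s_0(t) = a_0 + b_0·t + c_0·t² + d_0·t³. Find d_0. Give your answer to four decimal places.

1.2500

Put σ_i = s'' at the i-th knot. Here h = (1, 1) and Δ = (0, 5), so the interior equations h_(i-1)·σ_(i-1) + 2(h_(i-1)+h_i)·σ_i + h_i·σ_(i+1) = 6(Δ_i − Δ_(i-1)) read
  1·σ_0 + 4·σ_1 + 1·σ_2 = 6(Δ_1 - Δ_0) = 30
Clamped end conditions give two more equations: 2h_0·σ_0 + h_0·σ_1 = 6(Δ_0 - s'(0)) = 18 and h_1·σ_1 + 2h_1·σ_2 = 6(s'(2) - Δ_1) = -24.
Solving the tridiagonal system: σ_0 = 7/2, σ_1 = 11, σ_2 = -35/2.
On [0, 1], with s_0(t) = a_0 + b_0·t + c_0·t² + d_0·t³: c_0 = σ_0/2 = 7/4, d_0 = (σ_1 - σ_0)/(6h_0) = 5/4, b_0 = Δ_0 - h_0(2σ_0 + σ_1)/6 = -3.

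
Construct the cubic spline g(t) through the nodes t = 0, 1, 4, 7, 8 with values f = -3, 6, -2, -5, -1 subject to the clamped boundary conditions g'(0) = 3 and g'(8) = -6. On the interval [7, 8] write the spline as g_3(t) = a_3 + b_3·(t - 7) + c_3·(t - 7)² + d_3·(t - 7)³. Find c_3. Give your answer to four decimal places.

3.5583

Write m_i for g''(x_i). With h_i = 1, 3, 3, 1 and divided differences Δ_i = 9, -8/3, -1, 4, the continuity of g' gives the tridiagonal system
  1·m_0 + 8·m_1 + 3·m_2 = 6(Δ_1 - Δ_0) = -70
  3·m_1 + 12·m_2 + 3·m_3 = 6(Δ_2 - Δ_1) = 10
  3·m_2 + 8·m_3 + 1·m_4 = 6(Δ_3 - Δ_2) = 30
Clamped end conditions give two more equations: 2h_0·m_0 + h_0·m_1 = 6(Δ_0 - g'(0)) = 36 and h_3·m_3 + 2h_3·m_4 = 6(g'(8) - Δ_3) = -60.
Solving: m_0 = 2917/120, m_1 = -757/60, m_2 = 53/24, m_3 = 427/60, m_4 = -4027/120.
On [7, 8], with g_3(t) = a_3 + b_3·(t - 7) + c_3·(t - 7)² + d_3·(t - 7)³: c_3 = m_3/2 = 427/120, d_3 = (m_4 - m_3)/(6h_3) = -1627/240, b_3 = Δ_3 - h_3(2m_3 + m_4)/6 = 1733/240.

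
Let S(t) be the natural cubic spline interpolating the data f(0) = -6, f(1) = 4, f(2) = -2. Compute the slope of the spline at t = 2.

-10

Let M_i = S''(x_i). Step sizes h_i = 1, 1; slopes of the chords Δ_i = (y_(i+1) - y_i)/h_i = 10, -6.
  1·M_0 + 4·M_1 + 1·M_2 = 6(Δ_1 - Δ_0) = -96
Natural end conditions: M_0 = M_2 = 0.
Hence M_0 = 0, M_1 = -24, M_2 = 0.
On [1, 2], S'(t) = b_1 + 2c_1·(t - 1) + 3d_1·(t - 1)² with b_1 = Δ_1 - h_1(2M_1 + M_2)/6 = 2, c_1 = M_1/2 = -12, d_1 = (M_2 - M_1)/(6h_1) = 4. So S'(2) = -10.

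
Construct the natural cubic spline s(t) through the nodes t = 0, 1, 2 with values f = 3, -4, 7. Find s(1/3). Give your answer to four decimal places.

-0.6667

Let σ_i = s''(x_i). Step sizes h_i = 1, 1; slopes of the chords Δ_i = (y_(i+1) - y_i)/h_i = -7, 11.
  1·σ_0 + 4·σ_1 + 1·σ_2 = 6(Δ_1 - Δ_0) = 108
Natural end conditions: σ_0 = σ_2 = 0.
Forward elimination and back-substitution give σ_0 = 0, σ_1 = 27, σ_2 = 0.
On [0, 1], s(t) = 3 - 23/2·t + 0·t² + 9/2·t³.
With t = 1/3: s(1/3) = -2/3.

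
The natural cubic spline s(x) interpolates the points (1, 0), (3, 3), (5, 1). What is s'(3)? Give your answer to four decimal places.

0.2500

Put σ_i = s'' at the i-th knot. Here h = (2, 2) and Δ = (3/2, -1), so the interior equations h_(i-1)·σ_(i-1) + 2(h_(i-1)+h_i)·σ_i + h_i·σ_(i+1) = 6(Δ_i − Δ_(i-1)) read
  2·σ_0 + 8·σ_1 + 2·σ_2 = 6(Δ_1 - Δ_0) = -15
Natural end conditions: σ_0 = σ_2 = 0.
Solving the tridiagonal system: σ_0 = 0, σ_1 = -15/8, σ_2 = 0.
On [3, 5], s'(x) = b_1 + 2c_1·(x - 3) + 3d_1·(x - 3)² with b_1 = Δ_1 - h_1(2σ_1 + σ_2)/6 = 1/4, c_1 = σ_1/2 = -15/16, d_1 = (σ_2 - σ_1)/(6h_1) = 5/32. So s'(3) = 1/4.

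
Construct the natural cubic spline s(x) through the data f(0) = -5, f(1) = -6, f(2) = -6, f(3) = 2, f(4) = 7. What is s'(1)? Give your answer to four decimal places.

-1.7143

With M_i denoting the second derivative at x_i, h_i = 1, 1, 1, 1, and Δ_i = (y_(i+1) − y_i)/h_i = -1, 0, 8, 5:
  1·M_0 + 4·M_1 + 1·M_2 = 6(Δ_1 - Δ_0) = 6
  1·M_1 + 4·M_2 + 1·M_3 = 6(Δ_2 - Δ_1) = 48
  1·M_2 + 4·M_3 + 1·M_4 = 6(Δ_3 - Δ_2) = -18
Natural end conditions: M_0 = M_4 = 0.
Solving the tridiagonal system: M_0 = 0, M_1 = -15/7, M_2 = 102/7, M_3 = -57/7, M_4 = 0.
On [1, 2], s'(x) = b_1 + 2c_1·(x - 1) + 3d_1·(x - 1)² with b_1 = Δ_1 - h_1(2M_1 + M_2)/6 = -12/7, c_1 = M_1/2 = -15/14, d_1 = (M_2 - M_1)/(6h_1) = 39/14. So s'(1) = -12/7.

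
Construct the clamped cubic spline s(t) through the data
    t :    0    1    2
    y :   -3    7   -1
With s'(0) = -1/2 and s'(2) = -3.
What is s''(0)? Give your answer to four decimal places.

Write M_i for s''(x_i). With h_i = 1, 1 and divided differences Δ_i = 10, -8, the continuity of s' gives the tridiagonal system
  1·M_0 + 4·M_1 + 1·M_2 = 6(Δ_1 - Δ_0) = -108
Clamped end conditions give two more equations: 2h_0·M_0 + h_0·M_1 = 6(Δ_0 - s'(0)) = 63 and h_1·M_1 + 2h_1·M_2 = 6(s'(2) - Δ_1) = 30.
Hence M_0 = 229/4, M_1 = -103/2, M_2 = 163/4.

57.2500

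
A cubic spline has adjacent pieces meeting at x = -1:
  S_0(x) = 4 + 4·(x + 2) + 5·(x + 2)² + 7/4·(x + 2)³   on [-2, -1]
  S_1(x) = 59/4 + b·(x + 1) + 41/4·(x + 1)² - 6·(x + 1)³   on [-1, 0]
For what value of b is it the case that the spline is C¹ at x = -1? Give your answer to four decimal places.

19.2500

S_0'(x) = 4 + 10·(x + 2) + 21/4·(x + 2)², so S_0'(-1) = 77/4. On the right, S_1'(-1) = b, so b = 77/4.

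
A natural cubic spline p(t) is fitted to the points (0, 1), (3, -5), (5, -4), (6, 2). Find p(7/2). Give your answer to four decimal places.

Let M_i = p''(x_i). Step sizes h_i = 3, 2, 1; slopes of the chords Δ_i = (y_(i+1) - y_i)/h_i = -2, 1/2, 6.
  3·M_0 + 10·M_1 + 2·M_2 = 6(Δ_1 - Δ_0) = 15
  2·M_1 + 6·M_2 + 1·M_3 = 6(Δ_2 - Δ_1) = 33
Natural end conditions: M_0 = M_3 = 0.
Solving the tridiagonal system: M_0 = 0, M_1 = 3/7, M_2 = 75/14, M_3 = 0.
On [3, 5], p(t) = -5 - 11/7·(t - 3) + 3/14·(t - 3)² + 23/56·(t - 3)³.
With (t - 3) = 1/2: p(7/2) = -2545/448.

-5.6808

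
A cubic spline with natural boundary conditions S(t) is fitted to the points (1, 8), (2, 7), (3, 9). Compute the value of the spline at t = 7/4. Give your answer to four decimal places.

Put σ_i = S'' at the i-th knot. Here h = (1, 1) and Δ = (-1, 2), so the interior equations h_(i-1)·σ_(i-1) + 2(h_(i-1)+h_i)·σ_i + h_i·σ_(i+1) = 6(Δ_i − Δ_(i-1)) read
  1·σ_0 + 4·σ_1 + 1·σ_2 = 6(Δ_1 - Δ_0) = 18
Natural end conditions: σ_0 = σ_2 = 0.
Solving: σ_0 = 0, σ_1 = 9/2, σ_2 = 0.
On [1, 2], S(t) = 8 - 7/4·(t - 1) + 0·(t - 1)² + 3/4·(t - 1)³.
With (t - 1) = 3/4: S(7/4) = 1793/256.

7.0039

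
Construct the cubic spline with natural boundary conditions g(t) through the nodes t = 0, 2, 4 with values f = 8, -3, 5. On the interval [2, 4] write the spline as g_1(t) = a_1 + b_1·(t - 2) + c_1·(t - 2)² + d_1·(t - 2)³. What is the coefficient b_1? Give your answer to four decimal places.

-0.7500

With M_i denoting the second derivative at x_i, h_i = 2, 2, and Δ_i = (y_(i+1) − y_i)/h_i = -11/2, 4:
  2·M_0 + 8·M_1 + 2·M_2 = 6(Δ_1 - Δ_0) = 57
Natural end conditions: M_0 = M_2 = 0.
Solving the tridiagonal system: M_0 = 0, M_1 = 57/8, M_2 = 0.
On [2, 4], with g_1(t) = a_1 + b_1·(t - 2) + c_1·(t - 2)² + d_1·(t - 2)³: c_1 = M_1/2 = 57/16, d_1 = (M_2 - M_1)/(6h_1) = -19/32, b_1 = Δ_1 - h_1(2M_1 + M_2)/6 = -3/4.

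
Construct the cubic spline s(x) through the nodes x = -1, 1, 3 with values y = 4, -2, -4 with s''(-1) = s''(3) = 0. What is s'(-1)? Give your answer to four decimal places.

Let M_i = s''(x_i). Step sizes h_i = 2, 2; slopes of the chords Δ_i = (y_(i+1) - y_i)/h_i = -3, -1.
  2·M_0 + 8·M_1 + 2·M_2 = 6(Δ_1 - Δ_0) = 12
Natural end conditions: M_0 = M_2 = 0.
Hence M_0 = 0, M_1 = 3/2, M_2 = 0.
On [-1, 1], s'(x) = b_0 + 2c_0·(x + 1) + 3d_0·(x + 1)² with b_0 = Δ_0 - h_0(2M_0 + M_1)/6 = -7/2, c_0 = M_0/2 = 0, d_0 = (M_1 - M_0)/(6h_0) = 1/8. So s'(-1) = -7/2.

-3.5000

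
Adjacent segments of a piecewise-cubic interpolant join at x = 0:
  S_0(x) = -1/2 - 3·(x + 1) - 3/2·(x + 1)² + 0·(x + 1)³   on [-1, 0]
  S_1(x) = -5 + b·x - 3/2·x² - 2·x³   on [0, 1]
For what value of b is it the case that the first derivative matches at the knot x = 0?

-6

S_0'(x) = -3 - 3·(x + 1) + 0·(x + 1)², so S_0'(0) = -6. On the right, S_1'(0) = b, so b = -6.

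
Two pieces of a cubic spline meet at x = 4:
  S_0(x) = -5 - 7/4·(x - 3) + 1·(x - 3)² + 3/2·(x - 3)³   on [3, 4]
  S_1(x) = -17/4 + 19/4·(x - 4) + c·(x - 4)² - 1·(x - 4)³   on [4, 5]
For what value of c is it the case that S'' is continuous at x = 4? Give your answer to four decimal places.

S_0''(x) = 2 + 9·(x - 3), so S_0''(4) = 11. On the right, S_1''(4) = 2c, so c = 11/2.

5.5000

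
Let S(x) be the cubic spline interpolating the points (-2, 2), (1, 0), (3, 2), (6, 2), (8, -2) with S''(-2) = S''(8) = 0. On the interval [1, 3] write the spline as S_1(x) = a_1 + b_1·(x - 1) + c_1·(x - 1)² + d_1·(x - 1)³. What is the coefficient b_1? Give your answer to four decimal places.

Let M_i = S''(x_i). Step sizes h_i = 3, 2, 3, 2; slopes of the chords Δ_i = (y_(i+1) - y_i)/h_i = -2/3, 1, 0, -2.
  3·M_0 + 10·M_1 + 2·M_2 = 6(Δ_1 - Δ_0) = 10
  2·M_1 + 10·M_2 + 3·M_3 = 6(Δ_2 - Δ_1) = -6
  3·M_2 + 10·M_3 + 2·M_4 = 6(Δ_3 - Δ_2) = -12
Natural end conditions: M_0 = M_4 = 0.
Solving the tridiagonal system: M_0 = 0, M_1 = 479/435, M_2 = -44/87, M_3 = -152/145, M_4 = 0.
On [1, 3], with S_1(x) = a_1 + b_1·(x - 1) + c_1·(x - 1)² + d_1·(x - 1)³: c_1 = M_1/2 = 479/870, d_1 = (M_2 - M_1)/(6h_1) = -233/1740, b_1 = Δ_1 - h_1(2M_1 + M_2)/6 = 63/145.

0.4345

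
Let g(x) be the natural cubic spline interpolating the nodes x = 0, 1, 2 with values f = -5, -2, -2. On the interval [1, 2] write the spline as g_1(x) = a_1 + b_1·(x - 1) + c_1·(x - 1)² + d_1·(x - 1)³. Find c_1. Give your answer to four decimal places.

-2.2500

Let M_i = g''(x_i). Step sizes h_i = 1, 1; slopes of the chords Δ_i = (y_(i+1) - y_i)/h_i = 3, 0.
  1·M_0 + 4·M_1 + 1·M_2 = 6(Δ_1 - Δ_0) = -18
Natural end conditions: M_0 = M_2 = 0.
Hence M_0 = 0, M_1 = -9/2, M_2 = 0.
On [1, 2], with g_1(x) = a_1 + b_1·(x - 1) + c_1·(x - 1)² + d_1·(x - 1)³: c_1 = M_1/2 = -9/4, d_1 = (M_2 - M_1)/(6h_1) = 3/4, b_1 = Δ_1 - h_1(2M_1 + M_2)/6 = 3/2.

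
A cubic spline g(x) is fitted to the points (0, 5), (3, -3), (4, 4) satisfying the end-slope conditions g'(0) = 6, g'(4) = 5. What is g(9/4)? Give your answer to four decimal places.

-2.6992

With M_i denoting the second derivative at x_i, h_i = 3, 1, and Δ_i = (y_(i+1) − y_i)/h_i = -8/3, 7:
  3·M_0 + 8·M_1 + 1·M_2 = 6(Δ_1 - Δ_0) = 58
Clamped end conditions give two more equations: 2h_0·M_0 + h_0·M_1 = 6(Δ_0 - g'(0)) = -52 and h_1·M_1 + 2h_1·M_2 = 6(g'(4) - Δ_1) = -12.
Forward elimination and back-substitution give M_0 = -97/6, M_1 = 15, M_2 = -27/2.
On [0, 3], g(x) = 5 + 6·x - 97/12·x² + 187/108·x³.
With x = 9/4: g(9/4) = -691/256.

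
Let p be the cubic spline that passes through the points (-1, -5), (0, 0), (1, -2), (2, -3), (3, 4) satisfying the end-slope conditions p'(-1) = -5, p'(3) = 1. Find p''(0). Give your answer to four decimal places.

-21.2143

Let M_i = p''(x_i). Step sizes h_i = 1, 1, 1, 1; slopes of the chords Δ_i = (y_(i+1) - y_i)/h_i = 5, -2, -1, 7.
  1·M_0 + 4·M_1 + 1·M_2 = 6(Δ_1 - Δ_0) = -42
  1·M_1 + 4·M_2 + 1·M_3 = 6(Δ_2 - Δ_1) = 6
  1·M_2 + 4·M_3 + 1·M_4 = 6(Δ_3 - Δ_2) = 48
Clamped end conditions give two more equations: 2h_0·M_0 + h_0·M_1 = 6(Δ_0 - p'(-1)) = 60 and h_3·M_3 + 2h_3·M_4 = 6(p'(3) - Δ_3) = -36.
Forward elimination and back-substitution give M_0 = 1137/28, M_1 = -297/14, M_2 = 9/4, M_3 = 255/14, M_4 = -759/28.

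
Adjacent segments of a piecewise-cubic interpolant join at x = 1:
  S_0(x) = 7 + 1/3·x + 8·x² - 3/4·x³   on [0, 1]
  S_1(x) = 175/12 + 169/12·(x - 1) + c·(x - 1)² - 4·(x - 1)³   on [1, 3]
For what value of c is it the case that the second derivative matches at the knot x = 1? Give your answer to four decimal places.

5.7500

S_0''(x) = 16 - 9/2·x, so S_0''(1) = 23/2. On the right, S_1''(1) = 2c, so c = 23/4.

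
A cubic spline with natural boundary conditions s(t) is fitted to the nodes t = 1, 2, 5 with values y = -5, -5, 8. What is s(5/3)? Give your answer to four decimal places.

Write σ_i for s''(x_i). With h_i = 1, 3 and divided differences Δ_i = 0, 13/3, the continuity of s' gives the tridiagonal system
  1·σ_0 + 8·σ_1 + 3·σ_2 = 6(Δ_1 - Δ_0) = 26
Natural end conditions: σ_0 = σ_2 = 0.
Solving the tridiagonal system: σ_0 = 0, σ_1 = 13/4, σ_2 = 0.
On [1, 2], s(t) = -5 - 13/24·(t - 1) + 0·(t - 1)² + 13/24·(t - 1)³.
With (t - 1) = 2/3: s(5/3) = -1685/324.

-5.2006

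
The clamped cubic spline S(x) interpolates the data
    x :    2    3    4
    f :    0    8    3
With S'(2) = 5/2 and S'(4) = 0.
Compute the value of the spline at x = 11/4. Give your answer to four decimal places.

6.6387

Let m_i = S''(x_i). Step sizes h_i = 1, 1; slopes of the chords Δ_i = (y_(i+1) - y_i)/h_i = 8, -5.
  1·m_0 + 4·m_1 + 1·m_2 = 6(Δ_1 - Δ_0) = -78
Clamped end conditions give two more equations: 2h_0·m_0 + h_0·m_1 = 6(Δ_0 - S'(2)) = 33 and h_1·m_1 + 2h_1·m_2 = 6(S'(4) - Δ_1) = 30.
Solving the tridiagonal system: m_0 = 139/4, m_1 = -73/2, m_2 = 133/4.
On [2, 3], S(x) = 0 + 5/2·(x - 2) + 139/8·(x - 2)² - 95/8·(x - 2)³.
With (x - 2) = 3/4: S(11/4) = 3399/512.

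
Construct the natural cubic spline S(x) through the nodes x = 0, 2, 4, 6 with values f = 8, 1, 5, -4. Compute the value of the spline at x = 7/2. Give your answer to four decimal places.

Write m_i for S''(x_i). With h_i = 2, 2, 2 and divided differences Δ_i = -7/2, 2, -9/2, the continuity of S' gives the tridiagonal system
  2·m_0 + 8·m_1 + 2·m_2 = 6(Δ_1 - Δ_0) = 33
  2·m_1 + 8·m_2 + 2·m_3 = 6(Δ_2 - Δ_1) = -39
Natural end conditions: m_0 = m_3 = 0.
Solving the tridiagonal system: m_0 = 0, m_1 = 57/10, m_2 = -63/10, m_3 = 0.
On [2, 4], S(x) = 1 + 3/10·(x - 2) + 57/20·(x - 2)² - 1·(x - 2)³.
With (x - 2) = 3/2: S(7/2) = 359/80.

4.4875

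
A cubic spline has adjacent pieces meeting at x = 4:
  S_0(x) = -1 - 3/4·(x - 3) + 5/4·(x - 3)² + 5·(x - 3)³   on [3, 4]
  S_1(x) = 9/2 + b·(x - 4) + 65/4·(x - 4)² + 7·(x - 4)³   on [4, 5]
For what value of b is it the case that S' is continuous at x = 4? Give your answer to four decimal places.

S_0'(x) = -3/4 + 5/2·(x - 3) + 15·(x - 3)², so S_0'(4) = 67/4. On the right, S_1'(4) = b, so b = 67/4.

16.7500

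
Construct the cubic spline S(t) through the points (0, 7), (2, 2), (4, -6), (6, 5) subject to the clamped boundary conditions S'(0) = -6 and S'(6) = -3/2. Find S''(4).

Write M_i for S''(x_i). With h_i = 2, 2, 2 and divided differences Δ_i = -5/2, -4, 11/2, the continuity of S' gives the tridiagonal system
  2·M_0 + 8·M_1 + 2·M_2 = 6(Δ_1 - Δ_0) = -9
  2·M_1 + 8·M_2 + 2·M_3 = 6(Δ_2 - Δ_1) = 57
Clamped end conditions give two more equations: 2h_0·M_0 + h_0·M_1 = 6(Δ_0 - S'(0)) = 21 and h_2·M_2 + 2h_2·M_3 = 6(S'(6) - Δ_2) = -42.
Forward elimination and back-substitution give M_0 = 17/2, M_1 = -13/2, M_2 = 13, M_3 = -17.

13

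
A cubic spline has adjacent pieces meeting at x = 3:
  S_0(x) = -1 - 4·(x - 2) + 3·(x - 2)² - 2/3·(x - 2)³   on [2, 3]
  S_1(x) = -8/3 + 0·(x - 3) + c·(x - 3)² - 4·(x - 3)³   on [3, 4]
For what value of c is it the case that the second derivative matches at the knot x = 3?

1

S_0''(x) = 6 - 4·(x - 2), so S_0''(3) = 2. On the right, S_1''(3) = 2c, so c = 1.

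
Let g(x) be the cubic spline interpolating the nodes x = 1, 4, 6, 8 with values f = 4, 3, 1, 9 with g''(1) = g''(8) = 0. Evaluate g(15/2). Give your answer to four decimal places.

6.3668

Write m_i for g''(x_i). With h_i = 3, 2, 2 and divided differences Δ_i = -1/3, -1, 4, the continuity of g' gives the tridiagonal system
  3·m_0 + 10·m_1 + 2·m_2 = 6(Δ_1 - Δ_0) = -4
  2·m_1 + 8·m_2 + 2·m_3 = 6(Δ_2 - Δ_1) = 30
Natural end conditions: m_0 = m_3 = 0.
Hence m_0 = 0, m_1 = -23/19, m_2 = 77/19, m_3 = 0.
On [6, 8], g(x) = 1 + 74/57·(x - 6) + 77/38·(x - 6)² - 77/228·(x - 6)³.
With (x - 6) = 3/2: g(15/2) = 3871/608.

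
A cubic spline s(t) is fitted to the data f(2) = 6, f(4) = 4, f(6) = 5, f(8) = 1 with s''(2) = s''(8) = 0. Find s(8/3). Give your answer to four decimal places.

Put M_i = s'' at the i-th knot. Here h = (2, 2, 2) and Δ = (-1, 1/2, -2), so the interior equations h_(i-1)·M_(i-1) + 2(h_(i-1)+h_i)·M_i + h_i·M_(i+1) = 6(Δ_i − Δ_(i-1)) read
  2·M_0 + 8·M_1 + 2·M_2 = 6(Δ_1 - Δ_0) = 9
  2·M_1 + 8·M_2 + 2·M_3 = 6(Δ_2 - Δ_1) = -15
Natural end conditions: M_0 = M_3 = 0.
Solving: M_0 = 0, M_1 = 17/10, M_2 = -23/10, M_3 = 0.
On [2, 4], s(t) = 6 - 47/30·(t - 2) + 0·(t - 2)² + 17/120·(t - 2)³.
With (t - 2) = 2/3: s(8/3) = 2024/405.

4.9975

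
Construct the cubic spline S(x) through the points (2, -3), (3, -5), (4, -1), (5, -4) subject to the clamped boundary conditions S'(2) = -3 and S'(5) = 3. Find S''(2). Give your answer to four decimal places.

-4.8000

Put σ_i = S'' at the i-th knot. Here h = (1, 1, 1) and Δ = (-2, 4, -3), so the interior equations h_(i-1)·σ_(i-1) + 2(h_(i-1)+h_i)·σ_i + h_i·σ_(i+1) = 6(Δ_i − Δ_(i-1)) read
  1·σ_0 + 4·σ_1 + 1·σ_2 = 6(Δ_1 - Δ_0) = 36
  1·σ_1 + 4·σ_2 + 1·σ_3 = 6(Δ_2 - Δ_1) = -42
Clamped end conditions give two more equations: 2h_0·σ_0 + h_0·σ_1 = 6(Δ_0 - S'(2)) = 6 and h_2·σ_2 + 2h_2·σ_3 = 6(S'(5) - Δ_2) = 36.
Forward elimination and back-substitution give σ_0 = -24/5, σ_1 = 78/5, σ_2 = -108/5, σ_3 = 144/5.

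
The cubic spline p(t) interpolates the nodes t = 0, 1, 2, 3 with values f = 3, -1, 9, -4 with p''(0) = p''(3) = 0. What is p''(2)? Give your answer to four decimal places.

With M_i denoting the second derivative at x_i, h_i = 1, 1, 1, and Δ_i = (y_(i+1) − y_i)/h_i = -4, 10, -13:
  1·M_0 + 4·M_1 + 1·M_2 = 6(Δ_1 - Δ_0) = 84
  1·M_1 + 4·M_2 + 1·M_3 = 6(Δ_2 - Δ_1) = -138
Natural end conditions: M_0 = M_3 = 0.
Hence M_0 = 0, M_1 = 158/5, M_2 = -212/5, M_3 = 0.

-42.4000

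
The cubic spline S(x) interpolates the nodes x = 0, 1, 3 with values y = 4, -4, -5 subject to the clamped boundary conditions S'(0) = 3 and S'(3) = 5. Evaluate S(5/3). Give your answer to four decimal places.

Write σ_i for S''(x_i). With h_i = 1, 2 and divided differences Δ_i = -8, -1/2, the continuity of S' gives the tridiagonal system
  1·σ_0 + 6·σ_1 + 2·σ_2 = 6(Δ_1 - Δ_0) = 45
Clamped end conditions give two more equations: 2h_0·σ_0 + h_0·σ_1 = 6(Δ_0 - S'(0)) = -66 and h_1·σ_1 + 2h_1·σ_2 = 6(S'(3) - Δ_1) = 33.
Forward elimination and back-substitution give σ_0 = -239/6, σ_1 = 41/3, σ_2 = 17/12.
On [1, 3], S(x) = -4 - 121/12·(x - 1) + 41/6·(x - 1)² - 49/48·(x - 1)³.
With (x - 1) = 2/3: S(5/3) = -647/81.

-7.9877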